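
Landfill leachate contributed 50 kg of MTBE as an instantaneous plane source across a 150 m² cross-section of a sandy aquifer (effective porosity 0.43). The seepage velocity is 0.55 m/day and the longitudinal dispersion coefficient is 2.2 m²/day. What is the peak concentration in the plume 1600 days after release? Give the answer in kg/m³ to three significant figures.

0.00369 kg/m³

The peak of an instantaneous 1D plume sits at x = vt; there the Gaussian factor is 1 and C_max = M/(n_e·A·√(4πDt)), where n_e·A is the pore area the mass is dissolved in.
√(4πDt) = √(4π × 2.2 × 1600) = 210.3 m, so C_max = 50/(0.43 × 150 × 210.3) = 0.00369 kg/m³.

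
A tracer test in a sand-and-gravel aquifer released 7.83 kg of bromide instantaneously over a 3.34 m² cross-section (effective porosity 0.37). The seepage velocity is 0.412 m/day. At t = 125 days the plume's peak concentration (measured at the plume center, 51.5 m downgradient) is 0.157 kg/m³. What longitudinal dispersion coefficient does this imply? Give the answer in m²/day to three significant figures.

At the plume center C_max = M/(n_e·A·√(4πDt)), so D = M²/(4πt·(n_e·A·C_max)²).
n_e·A·C_max = 0.37 × 3.34 × 0.157 = 0.1940 kg/m.
D = 7.83²/(4π × 125 × 0.1940²) = 1.04 m²/day.

1.04 m²/day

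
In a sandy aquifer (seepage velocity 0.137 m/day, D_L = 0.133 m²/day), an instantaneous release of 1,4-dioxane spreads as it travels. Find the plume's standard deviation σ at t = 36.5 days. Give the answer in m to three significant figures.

3.12 m

Dispersive spreading gives a Gaussian with σ² = 2Dt; advection only shifts the center.
σ = √(2 × 0.133 × 36.5) = 3.12 m.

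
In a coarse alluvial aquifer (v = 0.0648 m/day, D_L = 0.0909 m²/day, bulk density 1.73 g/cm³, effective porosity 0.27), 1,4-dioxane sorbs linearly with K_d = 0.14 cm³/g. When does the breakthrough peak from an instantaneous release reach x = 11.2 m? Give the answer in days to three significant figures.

Retardation factor R = 1 + ρ_b·K_d/n = 1 + 1.73 × 0.14/0.27 = 1.897.
Sorption retards both mechanisms: v_R = v/R = 0.03416 m/day, D_R = D/R = 0.04792 m²/day.
Peak time from v_R²t² + 2D_R t − x² = 0: t = (√(D_R² + v_R²x²) − D_R)/v_R².
√(D_R² + v_R²x²) = √(0.04792² + 0.03416² × 11.2²) = 0.3856; v_R² = 0.001167.
t = (0.3856 − 0.04792)/0.001167 = 289 days.

289 days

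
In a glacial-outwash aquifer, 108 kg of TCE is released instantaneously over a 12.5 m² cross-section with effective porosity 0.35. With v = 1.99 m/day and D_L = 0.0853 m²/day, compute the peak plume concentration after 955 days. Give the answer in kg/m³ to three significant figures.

0.772 kg/m³

The peak of an instantaneous 1D plume sits at x = vt; there the Gaussian factor is 1 and C_max = M/(n_e·A·√(4πDt)), where n_e·A is the pore area the mass is dissolved in.
√(4πDt) = √(4π × 0.0853 × 955) = 31.99 m, so C_max = 108/(0.35 × 12.5 × 31.99) = 0.772 kg/m³.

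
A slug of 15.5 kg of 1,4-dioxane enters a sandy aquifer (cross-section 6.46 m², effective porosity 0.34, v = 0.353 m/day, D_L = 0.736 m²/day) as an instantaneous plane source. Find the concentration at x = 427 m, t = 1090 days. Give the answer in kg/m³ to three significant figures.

0.0403 kg/m³

For an instantaneous plane source, C(x,t) = M/(n_e·A·√(4πDt)) · exp(−(x−vt)²/(4Dt)), with n_e·A the pore (flow) area.
Plume center vt = 0.353 × 1090 = 384.77 m, so the well at 427 m is 42.23 m downgradient of the peak.
√(4πDt) = 100.4 m, giving peak height M/(n_e·A·√(4πDt)) = 15.5/(0.34 × 6.46 × 100.4) = 0.07029 kg/m³.
(x−vt)²/(4Dt) = (42.23)²/(4 × 0.736 × 1090) = 0.5557; exp(−0.5557) = 0.5737.
C = 0.07029 × 0.5737 = 0.0403 kg/m³.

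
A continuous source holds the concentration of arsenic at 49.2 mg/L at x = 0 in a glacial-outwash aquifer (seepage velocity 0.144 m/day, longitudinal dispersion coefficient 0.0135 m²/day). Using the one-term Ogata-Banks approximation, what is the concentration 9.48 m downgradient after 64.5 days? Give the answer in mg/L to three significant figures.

For a continuous step input, C/C₀ ≈ ½·erfc((x−vt)/(2√(Dt))).
vt = 0.144 × 64.5 = 9.288 m and 2√(Dt) = 2√(0.0135 × 64.5) = 1.866 m.
Argument (x−vt)/(2√(Dt)) = (9.48 − 9.288)/1.866 = 0.1029; ½·erfc(0.1029) = 0.4421.
C = 49.2 × 0.4421 = 21.8 mg/L.

21.8 mg/L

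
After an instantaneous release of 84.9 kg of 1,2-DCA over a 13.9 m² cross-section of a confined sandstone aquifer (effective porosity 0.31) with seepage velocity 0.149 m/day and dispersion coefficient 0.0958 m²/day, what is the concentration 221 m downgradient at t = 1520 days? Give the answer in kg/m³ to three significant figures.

For an instantaneous plane source, C(x,t) = M/(n_e·A·√(4πDt)) · exp(−(x−vt)²/(4Dt)), with n_e·A the pore (flow) area.
Plume center vt = 0.149 × 1520 = 226.48 m, so the well at 221 m is 5.48 m upgradient of the peak.
√(4πDt) = 42.78 m, giving peak height M/(n_e·A·√(4πDt)) = 84.9/(0.31 × 13.9 × 42.78) = 0.4606 kg/m³.
(x−vt)²/(4Dt) = (-5.48)²/(4 × 0.0958 × 1520) = 0.05156; exp(−0.05156) = 0.9497.
C = 0.4606 × 0.9497 = 0.437 kg/m³.

0.437 kg/m³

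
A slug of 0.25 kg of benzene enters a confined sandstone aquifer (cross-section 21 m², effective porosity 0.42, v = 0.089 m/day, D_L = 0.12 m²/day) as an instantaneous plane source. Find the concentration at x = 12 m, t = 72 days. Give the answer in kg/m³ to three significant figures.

For an instantaneous plane source, C(x,t) = M/(n_e·A·√(4πDt)) · exp(−(x−vt)²/(4Dt)), with n_e·A the pore (flow) area.
Plume center vt = 0.089 × 72 = 6.408 m, so the well at 12 m is 5.592 m downgradient of the peak.
√(4πDt) = 10.42 m, giving peak height M/(n_e·A·√(4πDt)) = 0.25/(0.42 × 21 × 10.42) = 0.002720 kg/m³.
(x−vt)²/(4Dt) = (5.592)²/(4 × 0.12 × 72) = 0.9048; exp(−0.9048) = 0.4046.
C = 0.002720 × 0.4046 = 0.00110 kg/m³.

0.00110 kg/m³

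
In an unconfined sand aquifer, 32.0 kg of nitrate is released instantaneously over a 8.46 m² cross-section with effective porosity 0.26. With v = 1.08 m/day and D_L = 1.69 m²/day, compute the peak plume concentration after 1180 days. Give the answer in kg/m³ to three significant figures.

0.0919 kg/m³

The peak of an instantaneous 1D plume sits at x = vt; there the Gaussian factor is 1 and C_max = M/(n_e·A·√(4πDt)), where n_e·A is the pore area the mass is dissolved in.
√(4πDt) = √(4π × 1.69 × 1180) = 158.3 m, so C_max = 32.0/(0.26 × 8.46 × 158.3) = 0.0919 kg/m³.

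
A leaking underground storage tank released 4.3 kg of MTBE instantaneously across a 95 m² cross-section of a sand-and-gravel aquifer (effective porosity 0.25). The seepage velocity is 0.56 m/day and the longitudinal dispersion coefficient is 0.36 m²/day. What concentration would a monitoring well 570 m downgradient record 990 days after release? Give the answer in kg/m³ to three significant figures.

0.00228 kg/m³

For an instantaneous plane source, C(x,t) = M/(n_e·A·√(4πDt)) · exp(−(x−vt)²/(4Dt)), with n_e·A the pore (flow) area.
Plume center vt = 0.56 × 990 = 554.4 m, so the well at 570 m is 15.6 m downgradient of the peak.
√(4πDt) = 66.92 m, giving peak height M/(n_e·A·√(4πDt)) = 4.3/(0.25 × 95 × 66.92) = 0.002706 kg/m³.
(x−vt)²/(4Dt) = (15.6)²/(4 × 0.36 × 990) = 0.1707; exp(−0.1707) = 0.8431.
C = 0.002706 × 0.8431 = 0.00228 kg/m³.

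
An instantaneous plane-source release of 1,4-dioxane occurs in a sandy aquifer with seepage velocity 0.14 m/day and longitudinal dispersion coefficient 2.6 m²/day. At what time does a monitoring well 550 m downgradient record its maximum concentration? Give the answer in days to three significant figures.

3800 days

For the 1D instantaneous-source solution, setting ∂C/∂t = 0 at fixed x gives v²t² + 2Dt − x² = 0, so t = (√(D² + v²x²) − D)/v².
√(D² + v²x²) = √(2.6² + 0.14² × 550²) = 77.04; v² = 0.0196.
t = (77.04 − 2.6)/0.0196 = 3800 days (vs. the pure-advection estimate x/v = 3930 d).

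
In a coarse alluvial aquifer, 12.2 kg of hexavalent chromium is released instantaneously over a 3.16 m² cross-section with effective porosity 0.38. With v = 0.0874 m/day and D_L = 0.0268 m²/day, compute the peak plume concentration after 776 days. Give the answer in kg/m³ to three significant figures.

The peak of an instantaneous 1D plume sits at x = vt; there the Gaussian factor is 1 and C_max = M/(n_e·A·√(4πDt)), where n_e·A is the pore area the mass is dissolved in.
√(4πDt) = √(4π × 0.0268 × 776) = 16.17 m, so C_max = 12.2/(0.38 × 3.16 × 16.17) = 0.628 kg/m³.

0.628 kg/m³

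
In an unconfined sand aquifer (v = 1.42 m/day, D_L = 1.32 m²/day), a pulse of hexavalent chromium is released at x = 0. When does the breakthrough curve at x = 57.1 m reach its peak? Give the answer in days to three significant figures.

39.6 days

For the 1D instantaneous-source solution, setting ∂C/∂t = 0 at fixed x gives v²t² + 2Dt − x² = 0, so t = (√(D² + v²x²) − D)/v².
√(D² + v²x²) = √(1.32² + 1.42² × 57.1²) = 81.09; v² = 2.0164.
t = (81.09 − 1.32)/2.0164 = 39.6 days (vs. the pure-advection estimate x/v = 40.2 d).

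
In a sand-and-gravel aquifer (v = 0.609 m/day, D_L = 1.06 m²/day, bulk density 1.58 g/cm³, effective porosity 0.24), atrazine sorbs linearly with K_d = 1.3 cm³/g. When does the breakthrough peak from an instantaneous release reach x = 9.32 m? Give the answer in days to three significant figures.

Retardation factor R = 1 + ρ_b·K_d/n = 1 + 1.58 × 1.3/0.24 = 9.558.
Sorption retards both mechanisms: v_R = v/R = 0.06372 m/day, D_R = D/R = 0.1109 m²/day.
Peak time from v_R²t² + 2D_R t − x² = 0: t = (√(D_R² + v_R²x²) − D_R)/v_R².
√(D_R² + v_R²x²) = √(0.1109² + 0.06372² × 9.32²) = 0.6041; v_R² = 0.004060.
t = (0.6041 − 0.1109)/0.004060 = 121 days.

121 days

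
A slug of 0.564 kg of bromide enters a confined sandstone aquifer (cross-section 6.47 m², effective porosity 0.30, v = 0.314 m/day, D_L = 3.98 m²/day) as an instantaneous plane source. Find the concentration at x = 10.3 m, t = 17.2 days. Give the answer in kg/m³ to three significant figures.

For an instantaneous plane source, C(x,t) = M/(n_e·A·√(4πDt)) · exp(−(x−vt)²/(4Dt)), with n_e·A the pore (flow) area.
Plume center vt = 0.314 × 17.2 = 5.4008 m, so the well at 10.3 m is 4.8992 m downgradient of the peak.
√(4πDt) = 29.33 m, giving peak height M/(n_e·A·√(4πDt)) = 0.564/(0.30 × 6.47 × 29.33) = 0.009907 kg/m³.
(x−vt)²/(4Dt) = (4.8992)²/(4 × 3.98 × 17.2) = 0.08766; exp(−0.08766) = 0.9161.
C = 0.009907 × 0.9161 = 0.00908 kg/m³.

0.00908 kg/m³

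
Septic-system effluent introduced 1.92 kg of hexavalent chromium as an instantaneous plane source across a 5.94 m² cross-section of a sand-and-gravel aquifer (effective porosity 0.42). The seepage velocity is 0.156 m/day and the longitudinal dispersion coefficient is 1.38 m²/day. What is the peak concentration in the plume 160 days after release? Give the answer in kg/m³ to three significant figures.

The peak of an instantaneous 1D plume sits at x = vt; there the Gaussian factor is 1 and C_max = M/(n_e·A·√(4πDt)), where n_e·A is the pore area the mass is dissolved in.
√(4πDt) = √(4π × 1.38 × 160) = 52.67 m, so C_max = 1.92/(0.42 × 5.94 × 52.67) = 0.0146 kg/m³.

0.0146 kg/m³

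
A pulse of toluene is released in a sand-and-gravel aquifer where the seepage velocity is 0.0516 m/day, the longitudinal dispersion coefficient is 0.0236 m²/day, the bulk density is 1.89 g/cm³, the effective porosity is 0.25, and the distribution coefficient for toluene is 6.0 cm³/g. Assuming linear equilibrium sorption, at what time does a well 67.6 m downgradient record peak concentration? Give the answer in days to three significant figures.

60300 days

Retardation factor R = 1 + ρ_b·K_d/n = 1 + 1.89 × 6.0/0.25 = 46.36.
Sorption retards both mechanisms: v_R = v/R = 0.001113 m/day, D_R = D/R = 0.0005091 m²/day.
Peak time from v_R²t² + 2D_R t − x² = 0: t = (√(D_R² + v_R²x²) − D_R)/v_R².
√(D_R² + v_R²x²) = √(0.0005091² + 0.001113² × 67.6²) = 0.07524; v_R² = 1.239e-06.
t = (0.07524 − 0.0005091)/1.239e-06 = 60300 days.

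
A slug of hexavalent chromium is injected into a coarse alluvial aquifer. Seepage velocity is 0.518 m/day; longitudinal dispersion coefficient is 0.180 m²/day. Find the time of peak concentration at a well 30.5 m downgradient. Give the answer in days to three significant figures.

For the 1D instantaneous-source solution, setting ∂C/∂t = 0 at fixed x gives v²t² + 2Dt − x² = 0, so t = (√(D² + v²x²) − D)/v².
√(D² + v²x²) = √(0.180² + 0.518² × 30.5²) = 15.80; v² = 0.268324.
t = (15.80 − 0.180)/0.268324 = 58.2 days (vs. the pure-advection estimate x/v = 58.9 d).

58.2 days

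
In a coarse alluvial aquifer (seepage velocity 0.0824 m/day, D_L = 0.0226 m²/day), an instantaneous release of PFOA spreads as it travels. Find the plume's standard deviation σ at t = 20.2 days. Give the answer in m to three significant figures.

0.956 m

Dispersive spreading gives a Gaussian with σ² = 2Dt; advection only shifts the center.
σ = √(2 × 0.0226 × 20.2) = 0.956 m.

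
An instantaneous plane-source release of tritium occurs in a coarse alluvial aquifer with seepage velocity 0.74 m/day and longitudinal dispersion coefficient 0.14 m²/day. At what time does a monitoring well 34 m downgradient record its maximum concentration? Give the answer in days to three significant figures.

45.7 days

For the 1D instantaneous-source solution, setting ∂C/∂t = 0 at fixed x gives v²t² + 2Dt − x² = 0, so t = (√(D² + v²x²) − D)/v².
√(D² + v²x²) = √(0.14² + 0.74² × 34²) = 25.16; v² = 0.5476.
t = (25.16 − 0.14)/0.5476 = 45.7 days (vs. the pure-advection estimate x/v = 45.9 d).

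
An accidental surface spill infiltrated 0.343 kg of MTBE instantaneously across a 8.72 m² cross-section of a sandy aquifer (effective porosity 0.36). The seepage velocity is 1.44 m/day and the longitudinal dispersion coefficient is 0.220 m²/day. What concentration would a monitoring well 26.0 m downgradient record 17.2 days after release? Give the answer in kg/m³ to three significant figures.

0.0143 kg/m³

For an instantaneous plane source, C(x,t) = M/(n_e·A·√(4πDt)) · exp(−(x−vt)²/(4Dt)), with n_e·A the pore (flow) area.
Plume center vt = 1.44 × 17.2 = 24.768 m, so the well at 26.0 m is 1.232 m downgradient of the peak.
√(4πDt) = 6.896 m, giving peak height M/(n_e·A·√(4πDt)) = 0.343/(0.36 × 8.72 × 6.896) = 0.01584 kg/m³.
(x−vt)²/(4Dt) = (1.232)²/(4 × 0.220 × 17.2) = 0.1003; exp(−0.1003) = 0.9046.
C = 0.01584 × 0.9046 = 0.0143 kg/m³.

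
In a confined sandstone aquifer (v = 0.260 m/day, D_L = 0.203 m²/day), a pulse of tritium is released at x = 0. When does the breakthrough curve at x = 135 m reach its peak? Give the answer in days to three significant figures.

516 days

For the 1D instantaneous-source solution, setting ∂C/∂t = 0 at fixed x gives v²t² + 2Dt − x² = 0, so t = (√(D² + v²x²) − D)/v².
√(D² + v²x²) = √(0.203² + 0.260² × 135²) = 35.10; v² = 0.0676.
t = (35.10 − 0.203)/0.0676 = 516 days (vs. the pure-advection estimate x/v = 519 d).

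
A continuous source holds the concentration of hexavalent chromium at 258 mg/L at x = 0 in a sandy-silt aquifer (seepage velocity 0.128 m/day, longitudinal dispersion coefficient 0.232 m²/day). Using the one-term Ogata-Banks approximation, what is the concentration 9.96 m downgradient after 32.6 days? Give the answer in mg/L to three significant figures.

17.6 mg/L

For a continuous step input, C/C₀ ≈ ½·erfc((x−vt)/(2√(Dt))).
vt = 0.128 × 32.6 = 4.1728 m and 2√(Dt) = 2√(0.232 × 32.6) = 5.500 m.
Argument (x−vt)/(2√(Dt)) = (9.96 − 4.1728)/5.500 = 1.052; ½·erfc(1.052) = 0.06841.
C = 258 × 0.06841 = 17.6 mg/L.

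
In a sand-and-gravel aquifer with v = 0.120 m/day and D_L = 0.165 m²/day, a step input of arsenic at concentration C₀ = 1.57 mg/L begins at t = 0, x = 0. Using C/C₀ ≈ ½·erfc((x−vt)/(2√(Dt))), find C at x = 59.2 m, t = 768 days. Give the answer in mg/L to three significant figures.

For a continuous step input, C/C₀ ≈ ½·erfc((x−vt)/(2√(Dt))).
vt = 0.120 × 768 = 92.16 m and 2√(Dt) = 2√(0.165 × 768) = 22.51 m.
Argument (x−vt)/(2√(Dt)) = (59.2 − 92.16)/22.51 = -1.464; ½·erfc(-1.464) = 0.9808.
C = 1.57 × 0.9808 = 1.54 mg/L.

1.54 mg/L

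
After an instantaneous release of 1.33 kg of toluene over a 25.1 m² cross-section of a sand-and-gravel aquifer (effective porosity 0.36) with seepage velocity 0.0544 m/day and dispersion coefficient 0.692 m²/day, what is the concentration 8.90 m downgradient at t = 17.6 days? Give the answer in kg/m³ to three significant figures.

For an instantaneous plane source, C(x,t) = M/(n_e·A·√(4πDt)) · exp(−(x−vt)²/(4Dt)), with n_e·A the pore (flow) area.
Plume center vt = 0.0544 × 17.6 = 0.95744 m, so the well at 8.90 m is 7.94256 m downgradient of the peak.
√(4πDt) = 12.37 m, giving peak height M/(n_e·A·√(4πDt)) = 1.33/(0.36 × 25.1 × 12.37) = 0.01190 kg/m³.
(x−vt)²/(4Dt) = (7.94256)²/(4 × 0.692 × 17.6) = 1.295; exp(−1.295) = 0.2739.
C = 0.01190 × 0.2739 = 0.00326 kg/m³.

0.00326 kg/m³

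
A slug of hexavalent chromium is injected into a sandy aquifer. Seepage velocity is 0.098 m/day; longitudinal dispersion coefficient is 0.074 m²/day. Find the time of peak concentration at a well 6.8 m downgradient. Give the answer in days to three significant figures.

62.1 days

For the 1D instantaneous-source solution, setting ∂C/∂t = 0 at fixed x gives v²t² + 2Dt − x² = 0, so t = (√(D² + v²x²) − D)/v².
√(D² + v²x²) = √(0.074² + 0.098² × 6.8²) = 0.6705; v² = 0.009604.
t = (0.6705 − 0.074)/0.009604 = 62.1 days (vs. the pure-advection estimate x/v = 69.4 d).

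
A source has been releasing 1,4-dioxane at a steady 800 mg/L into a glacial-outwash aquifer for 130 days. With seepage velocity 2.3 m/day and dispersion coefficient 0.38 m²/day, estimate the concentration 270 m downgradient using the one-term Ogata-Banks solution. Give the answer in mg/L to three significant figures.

For a continuous step input, C/C₀ ≈ ½·erfc((x−vt)/(2√(Dt))).
vt = 2.3 × 130 = 299 m and 2√(Dt) = 2√(0.38 × 130) = 14.06 m.
Argument (x−vt)/(2√(Dt)) = (270 − 299)/14.06 = -2.063; ½·erfc(-2.063) = 0.9982.
C = 800 × 0.9982 = 799 mg/L.

799 mg/L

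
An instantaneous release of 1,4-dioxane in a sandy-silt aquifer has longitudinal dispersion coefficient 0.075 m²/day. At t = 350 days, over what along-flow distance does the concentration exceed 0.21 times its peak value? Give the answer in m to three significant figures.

The plume is Gaussian with σ = √(2Dt) = √(2 × 0.075 × 350) = 7.246 m.
C/C_peak = exp(−Δx²/(2σ²)) = 0.21 ⇒ Δx = σ·√(−2 ln 0.21) = 7.246 × 1.767 = 12.80 m.
Width = 2Δx = 25.6 m.

25.6 m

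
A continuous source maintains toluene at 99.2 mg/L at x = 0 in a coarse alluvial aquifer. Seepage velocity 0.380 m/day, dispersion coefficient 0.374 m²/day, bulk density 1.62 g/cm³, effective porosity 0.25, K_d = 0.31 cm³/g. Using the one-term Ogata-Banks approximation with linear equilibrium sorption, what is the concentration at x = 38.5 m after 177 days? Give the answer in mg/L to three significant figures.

0.741 mg/L

Retardation factor R = 1 + ρ_b·K_d/n = 1 + 1.62 × 0.31/0.25 = 3.009.
Sorption retards both mechanisms: v_R = v/R = 0.1263 m/day, D_R = D/R = 0.1243 m²/day.
v_R·t = 0.1263 × 177 = 22.3551 m; 2√(D_R t) = 9.381 m; argument = (38.5 − 22.3551)/9.381 = 1.721.
C = C₀ × ½·erfc(1.721) = 99.2 × 0.007469 = 0.741 mg/L.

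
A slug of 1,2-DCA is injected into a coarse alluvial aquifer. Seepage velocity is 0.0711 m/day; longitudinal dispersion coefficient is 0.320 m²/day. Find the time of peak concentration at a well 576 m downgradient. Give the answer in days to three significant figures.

For the 1D instantaneous-source solution, setting ∂C/∂t = 0 at fixed x gives v²t² + 2Dt − x² = 0, so t = (√(D² + v²x²) − D)/v².
√(D² + v²x²) = √(0.320² + 0.0711² × 576²) = 40.95; v² = 0.00505521.
t = (40.95 − 0.320)/0.00505521 = 8040 days (vs. the pure-advection estimate x/v = 8100 d).

8040 days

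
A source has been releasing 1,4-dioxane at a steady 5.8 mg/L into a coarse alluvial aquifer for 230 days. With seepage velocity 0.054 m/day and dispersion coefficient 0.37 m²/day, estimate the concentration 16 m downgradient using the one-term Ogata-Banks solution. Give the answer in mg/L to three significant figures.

For a continuous step input, C/C₀ ≈ ½·erfc((x−vt)/(2√(Dt))).
vt = 0.054 × 230 = 12.42 m and 2√(Dt) = 2√(0.37 × 230) = 18.45 m.
Argument (x−vt)/(2√(Dt)) = (16 − 12.42)/18.45 = 0.1940; ½·erfc(0.1940) = 0.3919.
C = 5.8 × 0.3919 = 2.27 mg/L.

2.27 mg/L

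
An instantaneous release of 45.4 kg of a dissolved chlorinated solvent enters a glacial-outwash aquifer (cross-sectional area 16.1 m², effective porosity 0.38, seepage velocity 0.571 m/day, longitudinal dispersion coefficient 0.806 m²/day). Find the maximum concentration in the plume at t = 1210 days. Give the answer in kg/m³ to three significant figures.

The peak of an instantaneous 1D plume sits at x = vt; there the Gaussian factor is 1 and C_max = M/(n_e·A·√(4πDt)), where n_e·A is the pore area the mass is dissolved in.
√(4πDt) = √(4π × 0.806 × 1210) = 110.7 m, so C_max = 45.4/(0.38 × 16.1 × 110.7) = 0.0670 kg/m³.

0.0670 kg/m³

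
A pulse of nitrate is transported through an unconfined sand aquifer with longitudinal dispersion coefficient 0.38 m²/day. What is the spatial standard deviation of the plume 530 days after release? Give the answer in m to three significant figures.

20.1 m

Dispersive spreading gives a Gaussian with σ² = 2Dt; advection only shifts the center.
σ = √(2 × 0.38 × 530) = 20.1 m.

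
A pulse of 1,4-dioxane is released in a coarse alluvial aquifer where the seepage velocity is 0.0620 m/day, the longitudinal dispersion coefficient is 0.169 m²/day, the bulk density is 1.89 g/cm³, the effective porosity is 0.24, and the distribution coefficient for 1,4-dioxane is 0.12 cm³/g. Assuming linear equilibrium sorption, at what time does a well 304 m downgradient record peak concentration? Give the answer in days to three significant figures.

9450 days

Retardation factor R = 1 + ρ_b·K_d/n = 1 + 1.89 × 0.12/0.24 = 1.945.
Sorption retards both mechanisms: v_R = v/R = 0.03188 m/day, D_R = D/R = 0.08689 m²/day.
Peak time from v_R²t² + 2D_R t − x² = 0: t = (√(D_R² + v_R²x²) − D_R)/v_R².
√(D_R² + v_R²x²) = √(0.08689² + 0.03188² × 304²) = 9.692; v_R² = 0.001016.
t = (9.692 − 0.08689)/0.001016 = 9450 days.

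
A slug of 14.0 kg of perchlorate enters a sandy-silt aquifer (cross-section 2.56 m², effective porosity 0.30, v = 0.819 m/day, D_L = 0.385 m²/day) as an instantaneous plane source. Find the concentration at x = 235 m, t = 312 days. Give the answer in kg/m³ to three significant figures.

0.195 kg/m³

For an instantaneous plane source, C(x,t) = M/(n_e·A·√(4πDt)) · exp(−(x−vt)²/(4Dt)), with n_e·A the pore (flow) area.
Plume center vt = 0.819 × 312 = 255.528 m, so the well at 235 m is 20.528 m upgradient of the peak.
√(4πDt) = 38.85 m, giving peak height M/(n_e·A·√(4πDt)) = 14.0/(0.30 × 2.56 × 38.85) = 0.4692 kg/m³.
(x−vt)²/(4Dt) = (-20.528)²/(4 × 0.385 × 312) = 0.8770; exp(−0.8770) = 0.4160.
C = 0.4692 × 0.4160 = 0.195 kg/m³.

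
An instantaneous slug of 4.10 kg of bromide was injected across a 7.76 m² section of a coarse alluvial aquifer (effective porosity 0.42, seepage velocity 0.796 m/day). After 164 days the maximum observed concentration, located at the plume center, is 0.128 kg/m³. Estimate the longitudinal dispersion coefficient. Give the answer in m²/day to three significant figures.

At the plume center C_max = M/(n_e·A·√(4πDt)), so D = M²/(4πt·(n_e·A·C_max)²).
n_e·A·C_max = 0.42 × 7.76 × 0.128 = 0.4172 kg/m.
D = 4.10²/(4π × 164 × 0.4172²) = 0.0469 m²/day.

0.0469 m²/day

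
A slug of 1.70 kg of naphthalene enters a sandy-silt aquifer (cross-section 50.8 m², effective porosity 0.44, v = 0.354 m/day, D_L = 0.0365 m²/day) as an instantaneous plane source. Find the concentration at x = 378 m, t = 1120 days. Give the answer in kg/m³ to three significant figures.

For an instantaneous plane source, C(x,t) = M/(n_e·A·√(4πDt)) · exp(−(x−vt)²/(4Dt)), with n_e·A the pore (flow) area.
Plume center vt = 0.354 × 1120 = 396.48 m, so the well at 378 m is 18.48 m upgradient of the peak.
√(4πDt) = 22.67 m, giving peak height M/(n_e·A·√(4πDt)) = 1.70/(0.44 × 50.8 × 22.67) = 0.003355 kg/m³.
(x−vt)²/(4Dt) = (-18.48)²/(4 × 0.0365 × 1120) = 2.088; exp(−2.088) = 0.1239.
C = 0.003355 × 0.1239 = 0.000416 kg/m³.

0.000416 kg/m³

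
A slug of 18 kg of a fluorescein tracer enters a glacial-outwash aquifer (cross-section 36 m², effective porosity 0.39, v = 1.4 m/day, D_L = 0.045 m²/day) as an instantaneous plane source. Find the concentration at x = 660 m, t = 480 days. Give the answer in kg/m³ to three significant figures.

For an instantaneous plane source, C(x,t) = M/(n_e·A·√(4πDt)) · exp(−(x−vt)²/(4Dt)), with n_e·A the pore (flow) area.
Plume center vt = 1.4 × 480 = 672 m, so the well at 660 m is 12 m upgradient of the peak.
√(4πDt) = 16.48 m, giving peak height M/(n_e·A·√(4πDt)) = 18/(0.39 × 36 × 16.48) = 0.07779 kg/m³.
(x−vt)²/(4Dt) = (-12)²/(4 × 0.045 × 480) = 1.667; exp(−1.667) = 0.1888.
C = 0.07779 × 0.1888 = 0.0147 kg/m³.

0.0147 kg/m³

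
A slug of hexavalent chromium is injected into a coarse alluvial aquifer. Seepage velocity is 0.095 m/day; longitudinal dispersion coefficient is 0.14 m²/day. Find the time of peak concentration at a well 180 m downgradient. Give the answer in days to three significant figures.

For the 1D instantaneous-source solution, setting ∂C/∂t = 0 at fixed x gives v²t² + 2Dt − x² = 0, so t = (√(D² + v²x²) − D)/v².
√(D² + v²x²) = √(0.14² + 0.095² × 180²) = 17.10; v² = 0.009025.
t = (17.10 − 0.14)/0.009025 = 1880 days (vs. the pure-advection estimate x/v = 1890 d).

1880 days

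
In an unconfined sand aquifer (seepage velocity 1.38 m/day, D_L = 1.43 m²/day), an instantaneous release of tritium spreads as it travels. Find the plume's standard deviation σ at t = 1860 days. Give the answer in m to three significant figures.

Dispersive spreading gives a Gaussian with σ² = 2Dt; advection only shifts the center.
σ = √(2 × 1.43 × 1860) = 72.9 m.

72.9 m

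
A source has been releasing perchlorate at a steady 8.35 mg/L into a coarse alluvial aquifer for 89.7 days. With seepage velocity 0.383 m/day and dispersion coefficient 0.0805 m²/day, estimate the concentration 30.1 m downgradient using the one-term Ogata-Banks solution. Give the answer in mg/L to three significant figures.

For a continuous step input, C/C₀ ≈ ½·erfc((x−vt)/(2√(Dt))).
vt = 0.383 × 89.7 = 34.3551 m and 2√(Dt) = 2√(0.0805 × 89.7) = 5.374 m.
Argument (x−vt)/(2√(Dt)) = (30.1 − 34.3551)/5.374 = -0.7918; ½·erfc(-0.7918) = 0.8686.
C = 8.35 × 0.8686 = 7.25 mg/L.

7.25 mg/L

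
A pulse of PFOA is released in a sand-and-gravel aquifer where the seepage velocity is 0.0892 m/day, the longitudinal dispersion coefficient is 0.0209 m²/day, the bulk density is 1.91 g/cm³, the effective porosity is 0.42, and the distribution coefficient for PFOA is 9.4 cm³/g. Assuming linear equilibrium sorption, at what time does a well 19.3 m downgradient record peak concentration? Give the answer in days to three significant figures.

Retardation factor R = 1 + ρ_b·K_d/n = 1 + 1.91 × 9.4/0.42 = 43.75.
Sorption retards both mechanisms: v_R = v/R = 0.002039 m/day, D_R = D/R = 0.0004777 m²/day.
Peak time from v_R²t² + 2D_R t − x² = 0: t = (√(D_R² + v_R²x²) − D_R)/v_R².
√(D_R² + v_R²x²) = √(0.0004777² + 0.002039² × 19.3²) = 0.03936; v_R² = 4.158e-06.
t = (0.03936 − 0.0004777)/4.158e-06 = 9350 days.

9350 days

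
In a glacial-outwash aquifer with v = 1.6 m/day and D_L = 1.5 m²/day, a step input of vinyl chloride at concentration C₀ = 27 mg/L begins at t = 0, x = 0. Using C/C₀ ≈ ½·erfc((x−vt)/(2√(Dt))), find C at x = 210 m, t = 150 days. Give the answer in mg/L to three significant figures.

For a continuous step input, C/C₀ ≈ ½·erfc((x−vt)/(2√(Dt))).
vt = 1.6 × 150 = 240 m and 2√(Dt) = 2√(1.5 × 150) = 30.00 m.
Argument (x−vt)/(2√(Dt)) = (210 − 240)/30.00 = -1.000; ½·erfc(-1.000) = 0.9214.
C = 27 × 0.9214 = 24.9 mg/L.

24.9 mg/L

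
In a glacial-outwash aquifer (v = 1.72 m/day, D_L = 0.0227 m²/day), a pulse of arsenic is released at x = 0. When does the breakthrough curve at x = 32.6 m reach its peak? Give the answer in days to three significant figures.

For the 1D instantaneous-source solution, setting ∂C/∂t = 0 at fixed x gives v²t² + 2Dt − x² = 0, so t = (√(D² + v²x²) − D)/v².
√(D² + v²x²) = √(0.0227² + 1.72² × 32.6²) = 56.07; v² = 2.9584.
t = (56.07 − 0.0227)/2.9584 = 18.9 days (vs. the pure-advection estimate x/v = 19.0 d).

18.9 days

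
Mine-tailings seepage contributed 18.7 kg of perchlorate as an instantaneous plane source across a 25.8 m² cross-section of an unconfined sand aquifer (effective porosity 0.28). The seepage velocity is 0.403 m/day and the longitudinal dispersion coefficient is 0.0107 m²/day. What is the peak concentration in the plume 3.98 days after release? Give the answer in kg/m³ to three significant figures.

The peak of an instantaneous 1D plume sits at x = vt; there the Gaussian factor is 1 and C_max = M/(n_e·A·√(4πDt)), where n_e·A is the pore area the mass is dissolved in.
√(4πDt) = √(4π × 0.0107 × 3.98) = 0.7315 m, so C_max = 18.7/(0.28 × 25.8 × 0.7315) = 3.54 kg/m³.

3.54 kg/m³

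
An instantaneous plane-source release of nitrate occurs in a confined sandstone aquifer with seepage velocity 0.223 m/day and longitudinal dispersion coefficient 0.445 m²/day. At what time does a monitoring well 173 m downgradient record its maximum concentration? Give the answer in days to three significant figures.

For the 1D instantaneous-source solution, setting ∂C/∂t = 0 at fixed x gives v²t² + 2Dt − x² = 0, so t = (√(D² + v²x²) − D)/v².
√(D² + v²x²) = √(0.445² + 0.223² × 173²) = 38.58; v² = 0.049729.
t = (38.58 − 0.445)/0.049729 = 767 days (vs. the pure-advection estimate x/v = 776 d).

767 days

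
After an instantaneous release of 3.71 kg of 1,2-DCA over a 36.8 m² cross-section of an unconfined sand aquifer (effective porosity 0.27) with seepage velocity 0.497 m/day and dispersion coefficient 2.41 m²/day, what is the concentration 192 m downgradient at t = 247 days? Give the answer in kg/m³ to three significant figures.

For an instantaneous plane source, C(x,t) = M/(n_e·A·√(4πDt)) · exp(−(x−vt)²/(4Dt)), with n_e·A the pore (flow) area.
Plume center vt = 0.497 × 247 = 122.759 m, so the well at 192 m is 69.241 m downgradient of the peak.
√(4πDt) = 86.49 m, giving peak height M/(n_e·A·√(4πDt)) = 3.71/(0.27 × 36.8 × 86.49) = 0.004317 kg/m³.
(x−vt)²/(4Dt) = (69.241)²/(4 × 2.41 × 247) = 2.014; exp(−2.014) = 0.1335.
C = 0.004317 × 0.1335 = 0.000576 kg/m³.

0.000576 kg/m³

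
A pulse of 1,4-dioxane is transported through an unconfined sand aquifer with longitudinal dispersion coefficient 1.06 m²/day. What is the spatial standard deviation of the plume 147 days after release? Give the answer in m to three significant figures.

Dispersive spreading gives a Gaussian with σ² = 2Dt; advection only shifts the center.
σ = √(2 × 1.06 × 147) = 17.7 m.

17.7 m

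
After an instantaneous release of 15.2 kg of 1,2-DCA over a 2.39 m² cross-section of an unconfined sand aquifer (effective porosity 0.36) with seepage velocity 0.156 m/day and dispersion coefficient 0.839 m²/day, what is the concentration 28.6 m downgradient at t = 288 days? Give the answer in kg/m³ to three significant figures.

For an instantaneous plane source, C(x,t) = M/(n_e·A·√(4πDt)) · exp(−(x−vt)²/(4Dt)), with n_e·A the pore (flow) area.
Plume center vt = 0.156 × 288 = 44.928 m, so the well at 28.6 m is 16.328 m upgradient of the peak.
√(4πDt) = 55.10 m, giving peak height M/(n_e·A·√(4πDt)) = 15.2/(0.36 × 2.39 × 55.10) = 0.3206 kg/m³.
(x−vt)²/(4Dt) = (-16.328)²/(4 × 0.839 × 288) = 0.2758; exp(−0.2758) = 0.7590.
C = 0.3206 × 0.7590 = 0.243 kg/m³.

0.243 kg/m³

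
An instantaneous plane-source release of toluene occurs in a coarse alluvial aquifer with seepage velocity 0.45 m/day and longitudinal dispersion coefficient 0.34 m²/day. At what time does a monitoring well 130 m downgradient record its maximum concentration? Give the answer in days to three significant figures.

For the 1D instantaneous-source solution, setting ∂C/∂t = 0 at fixed x gives v²t² + 2Dt − x² = 0, so t = (√(D² + v²x²) − D)/v².
√(D² + v²x²) = √(0.34² + 0.45² × 130²) = 58.50; v² = 0.2025.
t = (58.50 − 0.34)/0.2025 = 287 days (vs. the pure-advection estimate x/v = 289 d).

287 days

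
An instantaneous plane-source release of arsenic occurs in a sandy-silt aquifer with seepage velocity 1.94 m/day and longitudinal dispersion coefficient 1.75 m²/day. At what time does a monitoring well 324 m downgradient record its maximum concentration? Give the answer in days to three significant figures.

For the 1D instantaneous-source solution, setting ∂C/∂t = 0 at fixed x gives v²t² + 2Dt − x² = 0, so t = (√(D² + v²x²) − D)/v².
√(D² + v²x²) = √(1.75² + 1.94² × 324²) = 628.6; v² = 3.7636.
t = (628.6 − 1.75)/3.7636 = 167 days (vs. the pure-advection estimate x/v = 167 d).

167 days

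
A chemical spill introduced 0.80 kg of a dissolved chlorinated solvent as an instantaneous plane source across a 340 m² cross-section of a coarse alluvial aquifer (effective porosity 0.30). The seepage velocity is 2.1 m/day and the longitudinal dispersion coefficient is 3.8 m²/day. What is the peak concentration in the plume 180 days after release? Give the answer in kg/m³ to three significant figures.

8.46e-05 kg/m³

The peak of an instantaneous 1D plume sits at x = vt; there the Gaussian factor is 1 and C_max = M/(n_e·A·√(4πDt)), where n_e·A is the pore area the mass is dissolved in.
√(4πDt) = √(4π × 3.8 × 180) = 92.71 m, so C_max = 0.80/(0.30 × 340 × 92.71) = 8.46e-05 kg/m³.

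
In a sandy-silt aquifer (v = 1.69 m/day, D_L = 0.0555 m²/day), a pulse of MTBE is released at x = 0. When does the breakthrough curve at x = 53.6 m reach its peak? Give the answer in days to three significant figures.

31.7 days

For the 1D instantaneous-source solution, setting ∂C/∂t = 0 at fixed x gives v²t² + 2Dt − x² = 0, so t = (√(D² + v²x²) − D)/v².
√(D² + v²x²) = √(0.0555² + 1.69² × 53.6²) = 90.58; v² = 2.8561.
t = (90.58 − 0.0555)/2.8561 = 31.7 days (vs. the pure-advection estimate x/v = 31.7 d).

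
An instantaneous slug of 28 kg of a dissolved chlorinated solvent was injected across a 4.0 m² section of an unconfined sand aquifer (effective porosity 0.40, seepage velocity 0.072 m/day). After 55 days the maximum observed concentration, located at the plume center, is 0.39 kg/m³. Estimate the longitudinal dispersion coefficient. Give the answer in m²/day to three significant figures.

At the plume center C_max = M/(n_e·A·√(4πDt)), so D = M²/(4πt·(n_e·A·C_max)²).
n_e·A·C_max = 0.40 × 4.0 × 0.39 = 0.6240 kg/m.
D = 28²/(4π × 55 × 0.6240²) = 2.91 m²/day.

2.91 m²/day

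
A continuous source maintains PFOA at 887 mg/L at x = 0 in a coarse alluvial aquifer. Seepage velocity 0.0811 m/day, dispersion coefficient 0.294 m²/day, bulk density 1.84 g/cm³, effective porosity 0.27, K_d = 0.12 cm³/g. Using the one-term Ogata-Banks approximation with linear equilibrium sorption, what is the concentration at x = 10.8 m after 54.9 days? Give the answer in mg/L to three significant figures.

Retardation factor R = 1 + ρ_b·K_d/n = 1 + 1.84 × 0.12/0.27 = 1.818.
Sorption retards both mechanisms: v_R = v/R = 0.04461 m/day, D_R = D/R = 0.1617 m²/day.
v_R·t = 0.04461 × 54.9 = 2.449089 m; 2√(D_R t) = 5.959 m; argument = (10.8 − 2.449089)/5.959 = 1.401.
C = C₀ × ½·erfc(1.401) = 887 × 0.02378 = 21.1 mg/L.

21.1 mg/L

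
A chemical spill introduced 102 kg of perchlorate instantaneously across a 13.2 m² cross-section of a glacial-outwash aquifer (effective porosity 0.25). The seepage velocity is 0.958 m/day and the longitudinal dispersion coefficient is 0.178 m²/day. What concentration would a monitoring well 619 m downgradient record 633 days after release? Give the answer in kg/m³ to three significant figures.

For an instantaneous plane source, C(x,t) = M/(n_e·A·√(4πDt)) · exp(−(x−vt)²/(4Dt)), with n_e·A the pore (flow) area.
Plume center vt = 0.958 × 633 = 606.414 m, so the well at 619 m is 12.586 m downgradient of the peak.
√(4πDt) = 37.63 m, giving peak height M/(n_e·A·√(4πDt)) = 102/(0.25 × 13.2 × 37.63) = 0.8214 kg/m³.
(x−vt)²/(4Dt) = (12.586)²/(4 × 0.178 × 633) = 0.3515; exp(−0.3515) = 0.7036.
C = 0.8214 × 0.7036 = 0.578 kg/m³.

0.578 kg/m³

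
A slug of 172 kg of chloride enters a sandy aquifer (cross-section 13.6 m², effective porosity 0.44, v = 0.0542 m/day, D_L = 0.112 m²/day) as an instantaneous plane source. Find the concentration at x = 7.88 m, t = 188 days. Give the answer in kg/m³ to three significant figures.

1.66 kg/m³

For an instantaneous plane source, C(x,t) = M/(n_e·A·√(4πDt)) · exp(−(x−vt)²/(4Dt)), with n_e·A the pore (flow) area.
Plume center vt = 0.0542 × 188 = 10.1896 m, so the well at 7.88 m is 2.3096 m upgradient of the peak.
√(4πDt) = 16.27 m, giving peak height M/(n_e·A·√(4πDt)) = 172/(0.44 × 13.6 × 16.27) = 1.767 kg/m³.
(x−vt)²/(4Dt) = (-2.3096)²/(4 × 0.112 × 188) = 0.06333; exp(−0.06333) = 0.9386.
C = 1.767 × 0.9386 = 1.66 kg/m³.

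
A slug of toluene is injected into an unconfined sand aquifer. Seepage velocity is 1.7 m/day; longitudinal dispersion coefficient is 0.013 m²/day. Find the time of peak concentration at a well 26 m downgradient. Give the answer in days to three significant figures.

For the 1D instantaneous-source solution, setting ∂C/∂t = 0 at fixed x gives v²t² + 2Dt − x² = 0, so t = (√(D² + v²x²) − D)/v².
√(D² + v²x²) = √(0.013² + 1.7² × 26²) = 44.20; v² = 2.89.
t = (44.20 − 0.013)/2.89 = 15.3 days (vs. the pure-advection estimate x/v = 15.3 d).

15.3 days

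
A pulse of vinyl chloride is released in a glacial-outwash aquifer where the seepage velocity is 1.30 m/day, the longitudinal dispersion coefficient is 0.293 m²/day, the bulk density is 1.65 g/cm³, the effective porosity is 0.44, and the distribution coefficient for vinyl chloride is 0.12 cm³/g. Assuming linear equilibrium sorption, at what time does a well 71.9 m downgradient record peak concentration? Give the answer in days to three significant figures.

79.9 days

Retardation factor R = 1 + ρ_b·K_d/n = 1 + 1.65 × 0.12/0.44 = 1.450.
Sorption retards both mechanisms: v_R = v/R = 0.8966 m/day, D_R = D/R = 0.2021 m²/day.
Peak time from v_R²t² + 2D_R t − x² = 0: t = (√(D_R² + v_R²x²) − D_R)/v_R².
√(D_R² + v_R²x²) = √(0.2021² + 0.8966² × 71.9²) = 64.47; v_R² = 0.8039.
t = (64.47 − 0.2021)/0.8039 = 79.9 days.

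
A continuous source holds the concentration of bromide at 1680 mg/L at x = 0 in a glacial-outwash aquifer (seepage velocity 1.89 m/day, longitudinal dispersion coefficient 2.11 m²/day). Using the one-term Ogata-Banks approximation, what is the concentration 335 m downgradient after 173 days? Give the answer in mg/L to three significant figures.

644 mg/L

For a continuous step input, C/C₀ ≈ ½·erfc((x−vt)/(2√(Dt))).
vt = 1.89 × 173 = 326.97 m and 2√(Dt) = 2√(2.11 × 173) = 38.21 m.
Argument (x−vt)/(2√(Dt)) = (335 − 326.97)/38.21 = 0.2102; ½·erfc(0.2102) = 0.3831.
C = 1680 × 0.3831 = 644 mg/L.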